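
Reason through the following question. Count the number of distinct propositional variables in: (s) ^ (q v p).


Identify each variable that appears in the formula.
Variables found: p, q, s
Count = 3

3


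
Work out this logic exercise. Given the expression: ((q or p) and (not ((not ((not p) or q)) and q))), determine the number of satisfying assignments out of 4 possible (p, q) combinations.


Check all 4 assignments:
p=0, q=0: 0
p=0, q=1: 1
p=1, q=0: 1
p=1, q=1: 1
Count of True = 3

3


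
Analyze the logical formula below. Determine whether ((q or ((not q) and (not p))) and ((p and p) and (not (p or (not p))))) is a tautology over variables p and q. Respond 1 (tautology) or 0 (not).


Check all 4 assignments:
p=0, q=0: 0
p=0, q=1: 0
p=1, q=0: 0
p=1, q=1: 0
Satisfying count = 0/4.
Tautology iff count = 4: no.

0


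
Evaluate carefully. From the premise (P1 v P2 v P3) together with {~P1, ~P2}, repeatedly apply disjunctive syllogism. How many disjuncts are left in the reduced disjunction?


Original disjuncts (3): P1, P2, P3
Negated (eliminate): ~P1, ~P2
Remaining disjuncts: P3
Count = 3 - 2 = 1

1


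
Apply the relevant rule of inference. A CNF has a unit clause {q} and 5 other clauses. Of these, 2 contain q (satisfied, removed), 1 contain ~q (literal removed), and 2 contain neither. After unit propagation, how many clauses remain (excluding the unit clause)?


Satisfied (removed): 2
Shortened (remain): 1
Unchanged (remain): 2
Remaining = 1 + 2 = 3

3


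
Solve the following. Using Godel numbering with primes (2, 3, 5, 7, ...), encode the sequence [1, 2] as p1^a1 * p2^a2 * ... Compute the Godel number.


Encode each element as an exponent of the corresponding prime:
  2^1 = 2
  3^2 = 9
Product = 2 * 9 = 18

18


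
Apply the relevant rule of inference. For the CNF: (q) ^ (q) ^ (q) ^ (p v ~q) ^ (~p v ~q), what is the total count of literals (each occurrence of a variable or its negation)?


Counting literals in each clause:
Clause 1: 1 literal(s)
Clause 2: 1 literal(s)
Clause 3: 1 literal(s)
Clause 4: 2 literal(s)
Clause 5: 2 literal(s)
Total = 7

7


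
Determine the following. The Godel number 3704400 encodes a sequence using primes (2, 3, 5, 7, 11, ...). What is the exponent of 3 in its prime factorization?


Factorize 3704400 by dividing by 3 repeatedly.
Division steps: 3 divides 3704400 exactly 3 time(s).
Exponent of 3 = 3

3


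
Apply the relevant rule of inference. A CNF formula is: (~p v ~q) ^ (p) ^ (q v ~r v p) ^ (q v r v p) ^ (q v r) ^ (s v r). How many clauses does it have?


A CNF formula is a conjunction of clauses.
Clauses are separated by ^.
Counting the conjuncts: 6 clauses.

6


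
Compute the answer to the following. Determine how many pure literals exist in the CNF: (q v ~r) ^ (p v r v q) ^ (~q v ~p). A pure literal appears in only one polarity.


Check each variable for pure literal status:
p: mixed (not pure)
q: mixed (not pure)
r: mixed (not pure)
Pure literal count = 0

0


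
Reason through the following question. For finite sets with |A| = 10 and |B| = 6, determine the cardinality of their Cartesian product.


The Cartesian product A x B contains all ordered pairs (a, b).
|A x B| = |A| * |B| = 10 * 6 = 60

60


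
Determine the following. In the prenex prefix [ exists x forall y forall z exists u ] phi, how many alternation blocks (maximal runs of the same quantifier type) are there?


Quantifier-type sequence: E A A E  (A=forall, E=exists)
Group into maximal same-type runs:
  Ex1 | Ax2 | Ex1
Number of blocks = 3

3


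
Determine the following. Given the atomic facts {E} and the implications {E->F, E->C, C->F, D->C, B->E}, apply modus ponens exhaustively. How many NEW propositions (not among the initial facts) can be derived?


Initial facts: {E}
Apply modus ponens to closure:
  E and E->F  =>  F
  E and E->C  =>  C
Final known: {C, E, F}
New propositions: {C, F}
Count = 2

2


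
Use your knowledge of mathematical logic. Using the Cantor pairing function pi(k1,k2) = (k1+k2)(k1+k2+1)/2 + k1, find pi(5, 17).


k1 + k2 = 22
(k1+k2)(k1+k2+1)/2 = 22 * 23 / 2 = 253
pi = 253 + 5 = 258

258


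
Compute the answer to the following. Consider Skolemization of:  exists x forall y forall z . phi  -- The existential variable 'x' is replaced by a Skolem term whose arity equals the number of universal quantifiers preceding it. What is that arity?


Quantifier prefix: exists x forall y forall z
'x' is existentially quantified at position 1.
No universal quantifiers precede it.
Skolem function arity = 0 (a Skolem constant)

0


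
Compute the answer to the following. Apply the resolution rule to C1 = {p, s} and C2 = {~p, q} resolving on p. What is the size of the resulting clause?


Remove p from C1 and ~p from C2.
C1 remainder: {s}
C2 remainder: {q}
Union (resolvent): {q, s}
Resolvent has 2 literal(s).

2


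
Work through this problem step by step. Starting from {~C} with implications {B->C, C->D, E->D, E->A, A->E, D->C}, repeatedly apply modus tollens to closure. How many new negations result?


Initial negated facts: {~C}
Apply modus tollens to closure:
  ~C and B->C  =>  ~B
  ~C and D->C  =>  ~D
  ~D and E->D  =>  ~E
  ~E and A->E  =>  ~A
Final negated: {~A, ~B, ~C, ~D, ~E}
New negations: {~A, ~B, ~D, ~E}
Count = 4

4


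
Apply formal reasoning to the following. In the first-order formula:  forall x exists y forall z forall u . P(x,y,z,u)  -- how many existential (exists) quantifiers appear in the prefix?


Quantifier prefix: forall x exists y forall z forall u
Mark each quantifier type:
  U E U U
Universal count = 3, Existential count = 1
Asked for existential (exists) quantifiers: 1

1


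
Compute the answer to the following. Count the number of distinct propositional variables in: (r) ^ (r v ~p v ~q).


Identify each variable that appears in the formula.
Variables found: p, q, r
Count = 3

3


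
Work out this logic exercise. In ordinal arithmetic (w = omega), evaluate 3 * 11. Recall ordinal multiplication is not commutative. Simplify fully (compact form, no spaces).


Compute 3 * 11.
Ordinal * is associative and left-distributive over +, but NOT commutative; for finite n>1, n*w = w but w*n stays w*n.
Both finite; ordinal * agrees with natural *: 3 * 11 = 33.
Result = 33

33


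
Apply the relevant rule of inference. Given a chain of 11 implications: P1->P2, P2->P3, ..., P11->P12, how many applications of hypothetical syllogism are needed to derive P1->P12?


With 11 implications in a chain connecting 12 propositions:
P1->P2, P2->P3, ..., P11->P12
Steps needed = (number of implications) - 1 = 11 - 1 = 10

10


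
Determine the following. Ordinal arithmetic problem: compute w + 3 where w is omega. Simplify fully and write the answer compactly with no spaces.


Compute w + 3.
Ordinal + is associative but NOT commutative; for finite n>0, n + w = w but w + n stays w+n.
w + 3 is already in normal form (a successor ordinal beyond w).
Result = w+3

w+3


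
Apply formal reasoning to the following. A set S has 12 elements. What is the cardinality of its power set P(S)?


The power set of a set with n elements has 2^n elements.
|P(S)| = 2^12 = 4096

4096


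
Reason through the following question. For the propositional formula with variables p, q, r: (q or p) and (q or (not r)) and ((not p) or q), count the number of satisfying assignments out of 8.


Evaluate all 8 assignments for p, q, r:
p=0, q=0, r=0: 0
p=0, q=0, r=1: 0
p=0, q=1, r=0: 1
p=0, q=1, r=1: 1
p=1, q=0, r=0: 0
p=1, q=0, r=1: 0
p=1, q=1, r=0: 1
p=1, q=1, r=1: 1
Satisfying count = 4

4


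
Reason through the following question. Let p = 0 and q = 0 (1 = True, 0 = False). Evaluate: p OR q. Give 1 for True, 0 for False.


p = 0, q = 0
Operation: p OR q
Evaluate: 0 OR 0 = 0

0


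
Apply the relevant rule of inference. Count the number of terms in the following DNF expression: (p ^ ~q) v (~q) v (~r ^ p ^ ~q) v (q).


A DNF formula is a disjunction of terms (conjunctions).
Terms are separated by v.
Counting the disjuncts: 4 terms.

4


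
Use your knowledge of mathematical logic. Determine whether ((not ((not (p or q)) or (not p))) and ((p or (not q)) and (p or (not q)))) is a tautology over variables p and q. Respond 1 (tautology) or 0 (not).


Check all 4 assignments:
p=0, q=0: 0
p=0, q=1: 0
p=1, q=0: 1
p=1, q=1: 1
Satisfying count = 2/4.
Tautology iff count = 4: no.

0


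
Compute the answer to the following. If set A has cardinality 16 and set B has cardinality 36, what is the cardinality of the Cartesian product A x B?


The Cartesian product A x B contains all ordered pairs (a, b).
|A x B| = |A| * |B| = 16 * 36 = 576

576


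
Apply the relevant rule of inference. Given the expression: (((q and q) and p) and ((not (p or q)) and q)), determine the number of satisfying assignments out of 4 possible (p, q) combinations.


Check all 4 assignments:
p=0, q=0: 0
p=0, q=1: 0
p=1, q=0: 0
p=1, q=1: 0
Count of True = 0

0


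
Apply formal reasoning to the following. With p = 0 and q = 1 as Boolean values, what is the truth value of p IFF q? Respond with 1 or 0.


p = 0, q = 1
Operation: p IFF q
Evaluate: 0 IFF 1 = 0

0


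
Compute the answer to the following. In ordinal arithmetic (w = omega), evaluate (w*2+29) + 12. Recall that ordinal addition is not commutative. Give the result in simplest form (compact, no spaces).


Compute (w*2+29) + 12.
Ordinal + is associative but NOT commutative; for finite n>0, n + w = w but w + n stays w+n.
By associativity: (w*2+29) + 12 = w*2 + (29+12) = w*2+41.
Result = w*2+41

w*2+41


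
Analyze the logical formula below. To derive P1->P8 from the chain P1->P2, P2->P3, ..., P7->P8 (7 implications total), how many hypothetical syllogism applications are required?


With 7 implications in a chain connecting 8 propositions:
P1->P2, P2->P3, ..., P7->P8
Steps needed = (number of implications) - 1 = 7 - 1 = 6

6


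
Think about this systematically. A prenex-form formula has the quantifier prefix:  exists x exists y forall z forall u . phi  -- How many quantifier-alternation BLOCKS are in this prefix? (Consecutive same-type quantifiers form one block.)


Quantifier-type sequence: E E A A  (A=forall, E=exists)
Group into maximal same-type runs:
  Ex2 | Ax2
Number of blocks = 2

2


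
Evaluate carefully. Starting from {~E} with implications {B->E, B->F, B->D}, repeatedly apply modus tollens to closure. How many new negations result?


Initial negated facts: {~E}
Apply modus tollens to closure:
  ~E and B->E  =>  ~B
Final negated: {~B, ~E}
New negations: {~B}
Count = 1

1


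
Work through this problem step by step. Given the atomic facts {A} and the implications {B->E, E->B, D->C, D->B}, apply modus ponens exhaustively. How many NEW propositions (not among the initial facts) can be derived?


Initial facts: {A}
Apply modus ponens to closure:
  (no implication fires)
Final known: {A}
New propositions: {(none)}
Count = 0

0


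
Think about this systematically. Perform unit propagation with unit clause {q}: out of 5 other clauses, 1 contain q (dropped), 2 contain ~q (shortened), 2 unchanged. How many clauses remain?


Satisfied (removed): 1
Shortened (remain): 2
Unchanged (remain): 2
Remaining = 2 + 2 = 4

4


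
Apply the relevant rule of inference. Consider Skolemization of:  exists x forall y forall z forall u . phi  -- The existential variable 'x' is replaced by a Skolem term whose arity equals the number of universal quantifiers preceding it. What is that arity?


Quantifier prefix: exists x forall y forall z forall u
'x' is existentially quantified at position 1.
No universal quantifiers precede it.
Skolem function arity = 0 (a Skolem constant)

0


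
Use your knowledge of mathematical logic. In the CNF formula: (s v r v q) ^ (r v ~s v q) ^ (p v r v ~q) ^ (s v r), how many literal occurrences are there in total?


Counting literals in each clause:
Clause 1: 3 literal(s)
Clause 2: 3 literal(s)
Clause 3: 3 literal(s)
Clause 4: 2 literal(s)
Total = 11

11


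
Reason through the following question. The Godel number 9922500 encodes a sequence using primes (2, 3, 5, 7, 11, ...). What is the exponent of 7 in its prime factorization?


Factorize 9922500 by dividing by 7 repeatedly.
Division steps: 7 divides 9922500 exactly 2 time(s).
Exponent of 7 = 2

2


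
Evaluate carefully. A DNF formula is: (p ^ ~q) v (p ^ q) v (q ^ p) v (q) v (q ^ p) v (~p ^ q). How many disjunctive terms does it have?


A DNF formula is a disjunction of terms (conjunctions).
Terms are separated by v.
Counting the disjuncts: 6 terms.

6


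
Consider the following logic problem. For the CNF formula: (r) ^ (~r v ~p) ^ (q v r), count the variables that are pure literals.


Check each variable for pure literal status:
p: pure negative
q: pure positive
r: mixed (not pure)
Pure literal count = 2

2


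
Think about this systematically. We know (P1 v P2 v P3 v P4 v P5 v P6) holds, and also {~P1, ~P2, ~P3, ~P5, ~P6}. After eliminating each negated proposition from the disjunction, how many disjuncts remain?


Original disjuncts (6): P1, P2, P3, P4, P5, P6
Negated (eliminate): ~P1, ~P2, ~P3, ~P5, ~P6
Remaining disjuncts: P4
Count = 6 - 5 = 1

1


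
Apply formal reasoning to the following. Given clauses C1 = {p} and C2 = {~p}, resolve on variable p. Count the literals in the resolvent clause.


Remove p from C1 and ~p from C2.
C1 remainder: {}
C2 remainder: {}
Union (resolvent): {} (empty clause)
Resolvent has 0 literal(s).

0


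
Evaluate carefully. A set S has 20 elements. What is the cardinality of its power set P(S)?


The power set of a set with n elements has 2^n elements.
|P(S)| = 2^20 = 1048576

1048576


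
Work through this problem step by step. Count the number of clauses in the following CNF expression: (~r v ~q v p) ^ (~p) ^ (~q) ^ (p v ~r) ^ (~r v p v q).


A CNF formula is a conjunction of clauses.
Clauses are separated by ^.
Counting the conjuncts: 5 clauses.

5


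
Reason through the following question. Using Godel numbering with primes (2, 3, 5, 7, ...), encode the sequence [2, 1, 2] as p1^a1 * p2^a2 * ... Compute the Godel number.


Encode each element as an exponent of the corresponding prime:
  2^2 = 4
  3^1 = 3
  5^2 = 25
Product = 4 * 3 * 25 = 300

300


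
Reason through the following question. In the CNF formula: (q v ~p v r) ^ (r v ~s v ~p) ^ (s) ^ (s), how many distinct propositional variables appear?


Identify each variable that appears in the formula.
Variables found: p, q, r, s
Count = 4

4


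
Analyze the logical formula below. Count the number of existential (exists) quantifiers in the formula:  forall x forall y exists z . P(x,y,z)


Quantifier prefix: forall x forall y exists z
Mark each quantifier type:
  U U E
Universal count = 2, Existential count = 1
Asked for existential (exists) quantifiers: 1

1


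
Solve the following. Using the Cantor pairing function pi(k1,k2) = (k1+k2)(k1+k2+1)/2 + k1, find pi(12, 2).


k1 + k2 = 14
(k1+k2)(k1+k2+1)/2 = 14 * 15 / 2 = 105
pi = 105 + 12 = 117

117


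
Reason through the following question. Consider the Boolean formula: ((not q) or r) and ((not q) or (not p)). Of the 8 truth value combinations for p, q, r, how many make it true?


Evaluate all 8 assignments for p, q, r:
p=0, q=0, r=0: 1
p=0, q=0, r=1: 1
p=0, q=1, r=0: 0
p=0, q=1, r=1: 1
p=1, q=0, r=0: 1
p=1, q=0, r=1: 1
p=1, q=1, r=0: 0
p=1, q=1, r=1: 0
Satisfying count = 5

5


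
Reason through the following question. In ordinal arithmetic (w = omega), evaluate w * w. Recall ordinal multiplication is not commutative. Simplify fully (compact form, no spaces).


Compute w * w.
Ordinal * is associative and left-distributive over +, but NOT commutative; for finite n>1, n*w = w but w*n stays w*n.
w * w = w^2 by definition.
Result = w^2

w^2


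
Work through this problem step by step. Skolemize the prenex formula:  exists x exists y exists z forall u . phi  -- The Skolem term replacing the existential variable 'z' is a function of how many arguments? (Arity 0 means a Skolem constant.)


Quantifier prefix: exists x exists y exists z forall u
'z' is existentially quantified at position 3.
No universal quantifiers precede it.
Skolem function arity = 0 (a Skolem constant)

0


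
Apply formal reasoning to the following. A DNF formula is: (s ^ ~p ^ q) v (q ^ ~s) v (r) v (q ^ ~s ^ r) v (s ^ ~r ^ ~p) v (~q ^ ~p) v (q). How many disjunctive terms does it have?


A DNF formula is a disjunction of terms (conjunctions).
Terms are separated by v.
Counting the disjuncts: 7 terms.

7


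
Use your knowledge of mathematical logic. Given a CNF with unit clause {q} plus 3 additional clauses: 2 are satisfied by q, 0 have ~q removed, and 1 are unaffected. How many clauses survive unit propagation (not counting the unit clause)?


Satisfied (removed): 2
Shortened (remain): 0
Unchanged (remain): 1
Remaining = 0 + 1 = 1

1


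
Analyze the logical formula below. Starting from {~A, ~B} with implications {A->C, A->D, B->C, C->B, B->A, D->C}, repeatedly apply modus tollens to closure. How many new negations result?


Initial negated facts: {~A, ~B}
Apply modus tollens to closure:
  ~B and C->B  =>  ~C
  ~C and D->C  =>  ~D
Final negated: {~A, ~B, ~C, ~D}
New negations: {~C, ~D}
Count = 2

2


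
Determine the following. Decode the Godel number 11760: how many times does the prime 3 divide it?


Factorize 11760 by dividing by 3 repeatedly.
Division steps: 3 divides 11760 exactly 1 time(s).
Exponent of 3 = 1

1


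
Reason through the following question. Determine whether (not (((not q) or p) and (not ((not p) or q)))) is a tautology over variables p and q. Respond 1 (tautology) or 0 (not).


Check all 4 assignments:
p=0, q=0: 1
p=0, q=1: 1
p=1, q=0: 0
p=1, q=1: 1
Satisfying count = 3/4.
Tautology iff count = 4: no.

0


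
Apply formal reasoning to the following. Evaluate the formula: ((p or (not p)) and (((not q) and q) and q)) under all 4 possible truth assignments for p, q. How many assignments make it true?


Check all 4 assignments:
p=0, q=0: 0
p=0, q=1: 0
p=1, q=0: 0
p=1, q=1: 0
Count of True = 0

0


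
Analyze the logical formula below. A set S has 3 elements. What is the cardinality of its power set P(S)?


The power set of a set with n elements has 2^n elements.
|P(S)| = 2^3 = 8

8


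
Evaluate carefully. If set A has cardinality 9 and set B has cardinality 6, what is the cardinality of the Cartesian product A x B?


The Cartesian product A x B contains all ordered pairs (a, b).
|A x B| = |A| * |B| = 9 * 6 = 54

54


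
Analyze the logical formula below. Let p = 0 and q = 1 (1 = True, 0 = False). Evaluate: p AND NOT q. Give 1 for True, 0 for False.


p = 0, q = 1
Operation: p AND NOT q
Evaluate: 0 AND NOT 1 = 0

0


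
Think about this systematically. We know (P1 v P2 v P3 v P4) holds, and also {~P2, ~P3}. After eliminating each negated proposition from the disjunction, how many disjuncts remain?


Original disjuncts (4): P1, P2, P3, P4
Negated (eliminate): ~P2, ~P3
Remaining disjuncts: P1, P4
Count = 4 - 2 = 2

2


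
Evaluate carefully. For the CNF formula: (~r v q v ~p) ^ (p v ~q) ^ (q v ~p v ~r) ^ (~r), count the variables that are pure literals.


Check each variable for pure literal status:
p: mixed (not pure)
q: mixed (not pure)
r: pure negative
Pure literal count = 1

1


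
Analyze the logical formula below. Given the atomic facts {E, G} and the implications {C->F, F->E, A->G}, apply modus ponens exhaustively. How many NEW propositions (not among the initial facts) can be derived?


Initial facts: {E, G}
Apply modus ponens to closure:
  (no implication fires)
Final known: {E, G}
New propositions: {(none)}
Count = 0

0


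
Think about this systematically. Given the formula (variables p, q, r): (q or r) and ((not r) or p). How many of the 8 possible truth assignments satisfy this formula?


Evaluate all 8 assignments for p, q, r:
p=0, q=0, r=0: 0
p=0, q=0, r=1: 0
p=0, q=1, r=0: 1
p=0, q=1, r=1: 0
p=1, q=0, r=0: 0
p=1, q=0, r=1: 1
p=1, q=1, r=0: 1
p=1, q=1, r=1: 1
Satisfying count = 4

4


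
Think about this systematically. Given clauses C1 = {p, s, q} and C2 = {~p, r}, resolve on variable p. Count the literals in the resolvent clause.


Remove p from C1 and ~p from C2.
C1 remainder: {s, q}
C2 remainder: {r}
Union (resolvent): {q, r, s}
Resolvent has 3 literal(s).

3


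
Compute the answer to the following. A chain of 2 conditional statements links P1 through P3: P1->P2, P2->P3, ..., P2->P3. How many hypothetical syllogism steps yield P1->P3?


With 2 implications in a chain connecting 3 propositions:
P1->P2, P2->P3, ..., P2->P3
Steps needed = (number of implications) - 1 = 2 - 1 = 1

1


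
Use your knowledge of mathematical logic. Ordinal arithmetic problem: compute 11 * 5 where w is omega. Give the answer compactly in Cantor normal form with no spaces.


Compute 11 * 5.
Ordinal * is associative and left-distributive over +, but NOT commutative; for finite n>1, n*w = w but w*n stays w*n.
Both finite; ordinal * agrees with natural *: 11 * 5 = 55.
Result = 55

55


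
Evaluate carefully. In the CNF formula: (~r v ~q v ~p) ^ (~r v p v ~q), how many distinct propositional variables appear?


Identify each variable that appears in the formula.
Variables found: p, q, r
Count = 3

3


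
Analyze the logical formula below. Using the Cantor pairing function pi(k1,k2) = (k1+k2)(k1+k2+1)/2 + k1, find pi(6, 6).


k1 + k2 = 12
(k1+k2)(k1+k2+1)/2 = 12 * 13 / 2 = 78
pi = 78 + 6 = 84

84


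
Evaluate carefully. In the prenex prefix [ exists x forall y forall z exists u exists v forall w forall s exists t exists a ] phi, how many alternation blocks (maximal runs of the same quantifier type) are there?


Quantifier-type sequence: E A A E E A A E E  (A=forall, E=exists)
Group into maximal same-type runs:
  Ex1 | Ax2 | Ex2 | Ax2 | Ex2
Number of blocks = 5

5


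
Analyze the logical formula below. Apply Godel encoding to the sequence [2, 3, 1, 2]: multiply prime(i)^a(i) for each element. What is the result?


Encode each element as an exponent of the corresponding prime:
  2^2 = 4
  3^3 = 27
  5^1 = 5
  7^2 = 49
Product = 4 * 27 * 5 * 49 = 26460

26460


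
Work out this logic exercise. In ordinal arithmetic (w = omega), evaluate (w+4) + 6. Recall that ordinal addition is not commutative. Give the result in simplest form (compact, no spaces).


Compute (w+4) + 6.
Ordinal + is associative but NOT commutative; for finite n>0, n + w = w but w + n stays w+n.
By associativity: (w+4) + 6 = w + (4+6) = w+10.
Result = w+10

w+10


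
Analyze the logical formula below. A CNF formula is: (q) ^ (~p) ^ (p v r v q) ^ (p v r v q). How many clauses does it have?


A CNF formula is a conjunction of clauses.
Clauses are separated by ^.
Counting the conjuncts: 4 clauses.

4


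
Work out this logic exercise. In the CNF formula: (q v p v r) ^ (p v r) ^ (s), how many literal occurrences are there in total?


Counting literals in each clause:
Clause 1: 3 literal(s)
Clause 2: 2 literal(s)
Clause 3: 1 literal(s)
Total = 6

6


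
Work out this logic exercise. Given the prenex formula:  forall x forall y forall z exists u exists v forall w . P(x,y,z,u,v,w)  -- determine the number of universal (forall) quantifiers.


Quantifier prefix: forall x forall y forall z exists u exists v forall w
Mark each quantifier type:
  U U U E E U
Universal count = 4, Existential count = 2
Asked for universal (forall) quantifiers: 4

4


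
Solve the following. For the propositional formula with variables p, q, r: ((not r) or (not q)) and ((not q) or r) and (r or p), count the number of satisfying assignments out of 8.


Evaluate all 8 assignments for p, q, r:
p=0, q=0, r=0: 0
p=0, q=0, r=1: 1
p=0, q=1, r=0: 0
p=0, q=1, r=1: 0
p=1, q=0, r=0: 1
p=1, q=0, r=1: 1
p=1, q=1, r=0: 0
p=1, q=1, r=1: 0
Satisfying count = 3

3


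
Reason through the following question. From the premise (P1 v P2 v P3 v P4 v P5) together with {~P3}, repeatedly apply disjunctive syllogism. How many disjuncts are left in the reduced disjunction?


Original disjuncts (5): P1, P2, P3, P4, P5
Negated (eliminate): ~P3
Remaining disjuncts: P1, P2, P4, P5
Count = 5 - 1 = 4

4


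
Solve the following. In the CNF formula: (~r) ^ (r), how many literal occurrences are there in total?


Counting literals in each clause:
Clause 1: 1 literal(s)
Clause 2: 1 literal(s)
Total = 2

2


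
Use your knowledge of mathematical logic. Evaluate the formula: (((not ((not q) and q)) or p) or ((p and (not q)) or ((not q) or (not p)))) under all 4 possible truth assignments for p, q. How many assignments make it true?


Check all 4 assignments:
p=0, q=0: 1
p=0, q=1: 1
p=1, q=0: 1
p=1, q=1: 1
Count of True = 4

4


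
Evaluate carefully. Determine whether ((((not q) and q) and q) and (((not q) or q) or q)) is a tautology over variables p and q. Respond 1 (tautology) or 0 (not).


Check all 4 assignments:
p=0, q=0: 0
p=0, q=1: 0
p=1, q=0: 0
p=1, q=1: 0
Satisfying count = 0/4.
Tautology iff count = 4: no.

0


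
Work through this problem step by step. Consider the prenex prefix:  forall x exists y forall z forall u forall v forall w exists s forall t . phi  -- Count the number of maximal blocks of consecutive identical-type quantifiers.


Quantifier-type sequence: A E A A A A E A  (A=forall, E=exists)
Group into maximal same-type runs:
  Ax1 | Ex1 | Ax4 | Ex1 | Ax1
Number of blocks = 5

5


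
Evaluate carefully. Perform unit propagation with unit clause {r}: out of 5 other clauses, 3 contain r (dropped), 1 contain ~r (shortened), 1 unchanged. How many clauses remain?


Satisfied (removed): 3
Shortened (remain): 1
Unchanged (remain): 1
Remaining = 1 + 1 = 2

2


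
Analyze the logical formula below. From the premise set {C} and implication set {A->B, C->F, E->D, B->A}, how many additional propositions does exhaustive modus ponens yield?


Initial facts: {C}
Apply modus ponens to closure:
  C and C->F  =>  F
Final known: {C, F}
New propositions: {F}
Count = 1

1


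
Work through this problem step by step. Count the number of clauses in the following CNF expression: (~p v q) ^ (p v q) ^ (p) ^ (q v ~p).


A CNF formula is a conjunction of clauses.
Clauses are separated by ^.
Counting the conjuncts: 4 clauses.

4


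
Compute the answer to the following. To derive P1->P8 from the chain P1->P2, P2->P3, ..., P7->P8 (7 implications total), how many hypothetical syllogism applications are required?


With 7 implications in a chain connecting 8 propositions:
P1->P2, P2->P3, ..., P7->P8
Steps needed = (number of implications) - 1 = 7 - 1 = 6

6


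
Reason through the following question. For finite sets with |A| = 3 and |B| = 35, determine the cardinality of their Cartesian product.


The Cartesian product A x B contains all ordered pairs (a, b).
|A x B| = |A| * |B| = 3 * 35 = 105

105


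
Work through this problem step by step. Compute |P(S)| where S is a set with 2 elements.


The power set of a set with n elements has 2^n elements.
|P(S)| = 2^2 = 4

4


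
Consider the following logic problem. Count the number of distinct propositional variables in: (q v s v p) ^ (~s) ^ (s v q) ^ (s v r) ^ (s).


Identify each variable that appears in the formula.
Variables found: p, q, r, s
Count = 4

4


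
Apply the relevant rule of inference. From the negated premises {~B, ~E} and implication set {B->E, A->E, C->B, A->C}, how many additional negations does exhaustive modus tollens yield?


Initial negated facts: {~B, ~E}
Apply modus tollens to closure:
  ~E and A->E  =>  ~A
  ~B and C->B  =>  ~C
Final negated: {~A, ~B, ~C, ~E}
New negations: {~A, ~C}
Count = 2

2


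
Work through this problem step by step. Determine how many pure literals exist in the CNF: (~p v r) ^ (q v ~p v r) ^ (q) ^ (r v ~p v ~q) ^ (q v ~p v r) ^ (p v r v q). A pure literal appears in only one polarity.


Check each variable for pure literal status:
p: mixed (not pure)
q: mixed (not pure)
r: pure positive
Pure literal count = 1

1


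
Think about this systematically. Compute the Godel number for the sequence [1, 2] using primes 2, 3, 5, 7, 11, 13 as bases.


Encode each element as an exponent of the corresponding prime:
  2^1 = 2
  3^2 = 9
Product = 2 * 9 = 18

18


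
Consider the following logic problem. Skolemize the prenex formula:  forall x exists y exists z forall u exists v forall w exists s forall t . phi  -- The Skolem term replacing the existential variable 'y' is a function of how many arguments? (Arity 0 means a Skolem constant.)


Quantifier prefix: forall x exists y exists z forall u exists v forall w exists s forall t
'y' is existentially quantified at position 2.
Universal variables preceding it: x
Skolem function arity = 1

1


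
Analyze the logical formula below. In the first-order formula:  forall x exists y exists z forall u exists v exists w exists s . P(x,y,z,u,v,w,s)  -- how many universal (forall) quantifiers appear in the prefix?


Quantifier prefix: forall x exists y exists z forall u exists v exists w exists s
Mark each quantifier type:
  U E E U E E E
Universal count = 2, Existential count = 5
Asked for universal (forall) quantifiers: 2

2


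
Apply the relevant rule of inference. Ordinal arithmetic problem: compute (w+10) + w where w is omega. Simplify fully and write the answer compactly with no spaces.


Compute (w+10) + w.
Ordinal + is associative but NOT commutative; for finite n>0, n + w = w but w + n stays w+n.
(w+10) + w = w + (10+w) = w + w = w*2 (the finite tail 10 is absorbed by the right w).
Result = w*2

w*2


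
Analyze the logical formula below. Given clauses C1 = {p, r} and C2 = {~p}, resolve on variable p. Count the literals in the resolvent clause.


Remove p from C1 and ~p from C2.
C1 remainder: {r}
C2 remainder: {}
Union (resolvent): {r}
Resolvent has 1 literal(s).

1


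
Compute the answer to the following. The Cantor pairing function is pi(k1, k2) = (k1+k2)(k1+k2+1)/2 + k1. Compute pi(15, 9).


k1 + k2 = 24
(k1+k2)(k1+k2+1)/2 = 24 * 25 / 2 = 300
pi = 300 + 15 = 315

315


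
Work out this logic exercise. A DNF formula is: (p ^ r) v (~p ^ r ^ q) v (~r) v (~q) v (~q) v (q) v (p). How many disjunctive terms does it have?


A DNF formula is a disjunction of terms (conjunctions).
Terms are separated by v.
Counting the disjuncts: 7 terms.

7


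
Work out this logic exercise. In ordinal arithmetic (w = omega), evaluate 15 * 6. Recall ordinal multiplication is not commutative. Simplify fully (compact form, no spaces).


Compute 15 * 6.
Ordinal * is associative and left-distributive over +, but NOT commutative; for finite n>1, n*w = w but w*n stays w*n.
Both finite; ordinal * agrees with natural *: 15 * 6 = 90.
Result = 90

90


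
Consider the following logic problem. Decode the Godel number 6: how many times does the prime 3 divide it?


Factorize 6 by dividing by 3 repeatedly.
Division steps: 3 divides 6 exactly 1 time(s).
Exponent of 3 = 1

1


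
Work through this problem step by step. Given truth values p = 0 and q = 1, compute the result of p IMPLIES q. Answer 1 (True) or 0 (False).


p = 0, q = 1
Operation: p IMPLIES q
Evaluate: 0 IMPLIES 1 = 1

1


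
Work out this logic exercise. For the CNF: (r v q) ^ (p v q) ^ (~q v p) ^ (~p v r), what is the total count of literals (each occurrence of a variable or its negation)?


Counting literals in each clause:
Clause 1: 2 literal(s)
Clause 2: 2 literal(s)
Clause 3: 2 literal(s)
Clause 4: 2 literal(s)
Total = 8

8


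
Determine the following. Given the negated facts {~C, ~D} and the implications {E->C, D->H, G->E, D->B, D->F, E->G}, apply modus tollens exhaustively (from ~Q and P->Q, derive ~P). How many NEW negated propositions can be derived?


Initial negated facts: {~C, ~D}
Apply modus tollens to closure:
  ~C and E->C  =>  ~E
  ~E and G->E  =>  ~G
Final negated: {~C, ~D, ~E, ~G}
New negations: {~E, ~G}
Count = 2

2


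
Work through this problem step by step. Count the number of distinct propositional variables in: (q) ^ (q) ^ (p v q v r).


Identify each variable that appears in the formula.
Variables found: p, q, r
Count = 3

3


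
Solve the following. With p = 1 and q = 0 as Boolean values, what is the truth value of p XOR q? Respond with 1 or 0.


p = 1, q = 0
Operation: p XOR q
Evaluate: 1 XOR 0 = 1

1


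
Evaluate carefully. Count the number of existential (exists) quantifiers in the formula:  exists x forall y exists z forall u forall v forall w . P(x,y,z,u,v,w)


Quantifier prefix: exists x forall y exists z forall u forall v forall w
Mark each quantifier type:
  E U E U U U
Universal count = 4, Existential count = 2
Asked for existential (exists) quantifiers: 2

2


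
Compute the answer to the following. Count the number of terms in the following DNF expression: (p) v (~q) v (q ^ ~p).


A DNF formula is a disjunction of terms (conjunctions).
Terms are separated by v.
Counting the disjuncts: 3 terms.

3


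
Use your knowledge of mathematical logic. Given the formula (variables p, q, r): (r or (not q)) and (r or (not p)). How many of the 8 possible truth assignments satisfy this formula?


Evaluate all 8 assignments for p, q, r:
p=0, q=0, r=0: 1
p=0, q=0, r=1: 1
p=0, q=1, r=0: 0
p=0, q=1, r=1: 1
p=1, q=0, r=0: 0
p=1, q=0, r=1: 1
p=1, q=1, r=0: 0
p=1, q=1, r=1: 1
Satisfying count = 5

5


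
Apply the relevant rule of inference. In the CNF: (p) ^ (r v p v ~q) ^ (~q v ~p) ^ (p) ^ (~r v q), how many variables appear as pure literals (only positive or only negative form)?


Check each variable for pure literal status:
p: mixed (not pure)
q: mixed (not pure)
r: mixed (not pure)
Pure literal count = 0

0


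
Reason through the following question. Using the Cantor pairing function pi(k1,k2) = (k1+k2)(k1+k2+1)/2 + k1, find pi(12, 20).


k1 + k2 = 32
(k1+k2)(k1+k2+1)/2 = 32 * 33 / 2 = 528
pi = 528 + 12 = 540

540


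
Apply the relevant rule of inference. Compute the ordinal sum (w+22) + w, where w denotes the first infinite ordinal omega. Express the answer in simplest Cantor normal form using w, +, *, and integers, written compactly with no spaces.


Compute (w+22) + w.
Ordinal + is associative but NOT commutative; for finite n>0, n + w = w but w + n stays w+n.
(w+22) + w = w + (22+w) = w + w = w*2 (the finite tail 22 is absorbed by the right w).
Result = w*2

w*2


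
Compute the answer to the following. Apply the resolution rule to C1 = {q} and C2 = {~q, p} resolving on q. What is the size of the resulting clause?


Remove q from C1 and ~q from C2.
C1 remainder: {}
C2 remainder: {p}
Union (resolvent): {p}
Resolvent has 1 literal(s).

1


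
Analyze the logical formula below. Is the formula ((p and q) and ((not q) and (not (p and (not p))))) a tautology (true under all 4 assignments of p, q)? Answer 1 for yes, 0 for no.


Check all 4 assignments:
p=0, q=0: 0
p=0, q=1: 0
p=1, q=0: 0
p=1, q=1: 0
Satisfying count = 0/4.
Tautology iff count = 4: no.

0


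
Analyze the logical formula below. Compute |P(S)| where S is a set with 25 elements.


The power set of a set with n elements has 2^n elements.
|P(S)| = 2^25 = 33554432

33554432


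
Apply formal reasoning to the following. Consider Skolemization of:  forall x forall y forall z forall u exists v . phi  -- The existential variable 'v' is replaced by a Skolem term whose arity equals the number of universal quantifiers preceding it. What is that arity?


Quantifier prefix: forall x forall y forall z forall u exists v
'v' is existentially quantified at position 5.
Universal variables preceding it: x, y, z, u
Skolem function arity = 4

4


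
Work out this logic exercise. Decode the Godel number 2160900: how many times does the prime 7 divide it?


Factorize 2160900 by dividing by 7 repeatedly.
Division steps: 7 divides 2160900 exactly 4 time(s).
Exponent of 7 = 4

4


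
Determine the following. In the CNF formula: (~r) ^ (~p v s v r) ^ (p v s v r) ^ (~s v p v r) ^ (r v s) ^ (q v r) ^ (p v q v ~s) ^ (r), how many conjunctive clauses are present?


A CNF formula is a conjunction of clauses.
Clauses are separated by ^.
Counting the conjuncts: 8 clauses.

8


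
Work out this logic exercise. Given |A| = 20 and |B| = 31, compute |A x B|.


The Cartesian product A x B contains all ordered pairs (a, b).
|A x B| = |A| * |B| = 20 * 31 = 620

620


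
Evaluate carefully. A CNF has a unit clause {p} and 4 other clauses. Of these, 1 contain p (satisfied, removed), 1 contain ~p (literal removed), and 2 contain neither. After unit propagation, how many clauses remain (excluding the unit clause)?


Satisfied (removed): 1
Shortened (remain): 1
Unchanged (remain): 2
Remaining = 1 + 2 = 3

3


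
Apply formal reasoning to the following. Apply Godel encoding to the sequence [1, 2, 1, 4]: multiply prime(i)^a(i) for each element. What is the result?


Encode each element as an exponent of the corresponding prime:
  2^1 = 2
  3^2 = 9
  5^1 = 5
  7^4 = 2401
Product = 2 * 9 * 5 * 2401 = 216090

216090


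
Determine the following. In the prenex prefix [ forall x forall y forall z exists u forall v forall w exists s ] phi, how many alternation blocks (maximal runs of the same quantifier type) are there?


Quantifier-type sequence: A A A E A A E  (A=forall, E=exists)
Group into maximal same-type runs:
  Ax3 | Ex1 | Ax2 | Ex1
Number of blocks = 4

4


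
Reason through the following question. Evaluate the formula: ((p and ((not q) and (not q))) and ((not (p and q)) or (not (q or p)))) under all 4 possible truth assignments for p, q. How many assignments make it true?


Check all 4 assignments:
p=0, q=0: 0
p=0, q=1: 0
p=1, q=0: 1
p=1, q=1: 0
Count of True = 1

1


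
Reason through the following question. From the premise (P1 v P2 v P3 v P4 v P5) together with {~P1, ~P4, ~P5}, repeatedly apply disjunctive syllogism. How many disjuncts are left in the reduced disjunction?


Original disjuncts (5): P1, P2, P3, P4, P5
Negated (eliminate): ~P1, ~P4, ~P5
Remaining disjuncts: P2, P3
Count = 5 - 3 = 2

2


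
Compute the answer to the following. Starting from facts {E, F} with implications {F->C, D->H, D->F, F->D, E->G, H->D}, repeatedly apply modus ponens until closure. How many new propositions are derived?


Initial facts: {E, F}
Apply modus ponens to closure:
  F and F->C  =>  C
  F and F->D  =>  D
  E and E->G  =>  G
  D and D->H  =>  H
Final known: {C, D, E, F, G, H}
New propositions: {C, D, G, H}
Count = 4

4


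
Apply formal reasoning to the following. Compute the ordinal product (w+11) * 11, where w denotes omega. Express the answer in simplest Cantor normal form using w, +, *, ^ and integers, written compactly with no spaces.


Compute (w+11) * 11.
Ordinal * is associative and left-distributive over +, but NOT commutative; for finite n>1, n*w = w but w*n stays w*n.
(w+11) * 11 = (w+11) repeated 11 times. Each intermediate +11 is absorbed by the following w; only the last survives: w*11+11.
Result = w*11+11

w*11+11


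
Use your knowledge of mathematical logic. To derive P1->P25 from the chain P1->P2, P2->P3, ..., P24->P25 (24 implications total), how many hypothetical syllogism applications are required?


With 24 implications in a chain connecting 25 propositions:
P1->P2, P2->P3, ..., P24->P25
Steps needed = (number of implications) - 1 = 24 - 1 = 23

23


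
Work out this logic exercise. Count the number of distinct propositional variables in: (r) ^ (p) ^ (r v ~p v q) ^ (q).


Identify each variable that appears in the formula.
Variables found: p, q, r
Count = 3

3


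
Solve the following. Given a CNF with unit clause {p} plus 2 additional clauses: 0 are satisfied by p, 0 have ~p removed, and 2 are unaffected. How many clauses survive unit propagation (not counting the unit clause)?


Satisfied (removed): 0
Shortened (remain): 0
Unchanged (remain): 2
Remaining = 0 + 2 = 2

2
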